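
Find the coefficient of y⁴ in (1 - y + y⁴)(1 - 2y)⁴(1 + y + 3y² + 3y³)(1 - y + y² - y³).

144

(1 - y + y⁴) has coefficients 1,-1,0,0,1 for degrees 0…4.
(1 - 2y)⁴ has coefficients 1,-8,24,-32,16 for degrees 0…4.
Multiplying by (1 + y + 3y² + 3y³) gives running coefficients 1,-7,19,-29,32 for degrees 0…4.
Finally multiplying by (1 - y + y² - y³), the product of all factors after the first has coefficients 1,-8,27,-56,87 for degrees 0…4.
[y⁴] = 1·87 − 1·(-56) + 1·1 = 144.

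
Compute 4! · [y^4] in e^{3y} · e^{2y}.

625

The EGF product rule gives c_4 = Σ_{k_1+k_2=4} C(4; k_1,k_2) · ∏ g_i(k_i), where e^{3y} gives (3)^k; e^{2y} gives (2)^k.
g_1(k) for k = 0…4: 1, 3, 9, 27, 81.
g_2(k) for k = 0…4: 1, 2, 4, 8, 16.
c_4 = Σ_k C(4,k)·g_1(k)·g_2(4−k) = 1·1·16 + 4·3·8 + 6·9·4 + 4·27·2 + 1·81·1 = 16 + 96 + 216 + 216 + 81 = 625.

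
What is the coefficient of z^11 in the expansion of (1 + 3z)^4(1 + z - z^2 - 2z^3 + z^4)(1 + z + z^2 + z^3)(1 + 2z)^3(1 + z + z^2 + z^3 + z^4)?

-17315

(1 + 3z)^4 has coefficients 1,12,54,108,81 for degrees 0…4.
(1 + z - z^2 - 2z^3 + z^4) has coefficients 1,1,-1,-2,1,0,0,0,0,0,0,0 for degrees 0…11.
Multiplying by (1 + z + z^2 + z^3) gives running coefficients 1,2,1,-1,-1,-2,-1,1,0,0,0,0 for degrees 0…11.
Multiplying by (1 + 2z)^3 gives running coefficients 1,8,25,37,21,-12,-33,-37,-22,4,8,0 for degrees 0…11.
Finally multiplying by (1 + z + z^2 + z^3 + z^4), the product of all factors after the first has coefficients 1,9,34,71,92,79,38,-24,-83,-100,-80,-47 for degrees 0…11.
[z^11] = 1·(-47) + 12·(-80) + 54·(-100) + 108·(-83) + 81·(-24) = -17315.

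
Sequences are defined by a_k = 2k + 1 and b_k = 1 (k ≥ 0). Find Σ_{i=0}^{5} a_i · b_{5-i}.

Write out a_i and b_{5-i} for i = 0,…,5 and sum the products.
Σ = 1·1 + 3·1 + 5·1 + 7·1 + 9·1 + 11·1 = 36.

36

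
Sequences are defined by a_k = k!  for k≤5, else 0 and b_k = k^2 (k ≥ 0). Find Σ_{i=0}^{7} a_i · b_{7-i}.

This is [x^7] in the product of the two ordinary generating functions.
Σ = 1·49 + 1·36 + 2·25 + 6·16 + 24·9 + 120·4 + 0·1 + 0·0 = 927.

927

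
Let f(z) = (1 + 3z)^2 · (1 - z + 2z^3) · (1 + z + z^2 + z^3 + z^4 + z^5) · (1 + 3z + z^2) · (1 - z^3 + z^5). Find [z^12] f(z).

(1 + 3z)^2 has coefficients 1,6,9 for degrees 0…2.
(1 - z + 2z^3) has coefficients 1,-1,0,2,0,0,0,0,0,0,0,0,0 for degrees 0…12.
Multiplying by (1 + z + z^2 + z^3 + z^4 + z^5) gives running coefficients 1,0,0,2,2,2,1,2,2,0,0,0,0 for degrees 0…12.
Multiplying by (1 + 3z + z^2) gives running coefficients 1,3,1,2,8,10,9,7,9,8,2,0,0 for degrees 0…12.
Finally multiplying by (1 - z^3 + z^5), the product of all factors after the first has coefficients 1,3,1,1,5,10,10,0,1,7,5,0,-1 for degrees 0…12.
[z^12] = 1·(-1) + 6·0 + 9·5 = 44.

44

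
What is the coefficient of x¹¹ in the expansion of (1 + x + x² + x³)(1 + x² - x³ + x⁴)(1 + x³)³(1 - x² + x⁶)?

8

(1 + x + x² + x³) has coefficients 1,1,1,1 for degrees 0…3.
(1 + x² - x³ + x⁴) has coefficients 1,0,1,-1,1,0,0,0,0,0,0,0 for degrees 0…11.
Multiplying by (1 + x³)³ gives running coefficients 1,0,1,2,1,3,0,3,3,-2,3,1 for degrees 0…11.
Finally multiplying by (1 - x² + x⁶), the product of all factors after the first has coefficients 1,0,0,2,0,1,0,0,4,-3,1,6 for degrees 0…11.
[x¹¹] = 1·6 + 1·1 + 1·(-3) + 1·4 = 8.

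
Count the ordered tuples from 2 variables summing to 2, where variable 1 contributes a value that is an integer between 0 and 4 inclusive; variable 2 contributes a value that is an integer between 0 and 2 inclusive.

3

The generating function for the choices is (1 + x + x^2 + x^3 + x^4)·(1 + x + x^2); the count is [x^2].
(1 + x + x^2 + x^3 + x^4) has coefficients 1,1,1 for degrees 0…2.
(1 + x + x^2) has coefficients 1,1,1 for degrees 0…2.
[x^2] = 1·1 + 1·1 + 1·1 = 3.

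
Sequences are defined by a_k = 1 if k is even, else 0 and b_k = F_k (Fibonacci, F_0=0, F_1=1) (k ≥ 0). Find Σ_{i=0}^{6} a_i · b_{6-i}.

12

Write out a_i and b_{6-i} for i = 0,…,6 and sum the products.
Σ = 1·8 + 0·5 + 1·3 + 0·2 + 1·1 + 0·1 + 1·0 = 12.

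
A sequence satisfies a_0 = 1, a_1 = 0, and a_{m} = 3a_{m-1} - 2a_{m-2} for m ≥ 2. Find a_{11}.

-2046

The ordinary generating function has denominator 1 - 3x + 2x^2.
Iterating the recurrence: a_0,…,a_{11} = 1, 0, -2, -6, -14, -30, -62, -126, -254, -510, -1022, -2046.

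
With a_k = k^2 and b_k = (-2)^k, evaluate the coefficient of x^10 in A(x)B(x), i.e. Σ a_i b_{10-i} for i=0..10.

Write out a_i and b_{10-i} for i = 0,…,10 and sum the products.
Σ = 0·1024 + 1·(-512) + 4·256 + 9·(-128) + 16·64 + 25·(-32) + 36·16 + 49·(-8) + 64·4 + 81·(-2) + 100·1 = -38.

-38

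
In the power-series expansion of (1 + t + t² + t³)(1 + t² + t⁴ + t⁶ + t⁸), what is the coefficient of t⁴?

(1 + t + t² + t³) has coefficients 1,1,1,1 for degrees 0…3.
(1 + t² + t⁴ + t⁶ + t⁸) has coefficients 1,0,1,0,1 for degrees 0…4.
[t⁴] = 1·1 + 1·0 + 1·1 + 1·0 = 2.

2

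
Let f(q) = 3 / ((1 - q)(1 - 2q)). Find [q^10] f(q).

6141

Partial fractions give a closed form: a_n = (-3)·1^n + (6)·2^n.
At n = 10: a_10 = 6141.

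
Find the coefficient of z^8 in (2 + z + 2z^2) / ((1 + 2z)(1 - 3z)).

The denominator gives the recurrence a_n = a_(n−1) + 6a_(n−2) for n ≥ 3; the numerator fixes a_0 = 2, a_1 = 3, a_2 = 17.
Iterating: 2, 3, 17, 35, 137, 347, 1169, 3251, 10265, so a_8 = 10265.

10265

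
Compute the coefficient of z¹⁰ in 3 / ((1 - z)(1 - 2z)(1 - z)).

12249

The denominator gives the recurrence a_n = 4a_(n−1) − 5a_(n−2) + 2a_(n−3) for n ≥ 3; the numerator fixes a_0 = 3, a_1 = 12, a_2 = 33.
Iterating: 3, 12, 33, 78, 171, 360, 741, 1506, 3039, 6108, 12249, so a_10 = 12249.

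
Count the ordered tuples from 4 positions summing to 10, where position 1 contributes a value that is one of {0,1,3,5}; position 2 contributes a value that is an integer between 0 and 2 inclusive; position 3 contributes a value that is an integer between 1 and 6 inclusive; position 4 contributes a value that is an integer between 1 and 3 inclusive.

26

The generating function for the choices is (1 + t + t³ + t⁵)·(1 + t + t²)·(t + t² + t³ + t⁴ + t⁵ + t⁶)·(t + t² + t³); the count is [t¹⁰].
(1 + t + t³ + t⁵) has coefficients 1,1,0,1,0,1 for degrees 0…5.
(1 + t + t²) has coefficients 1,1,1,0,0,0,0,0,0,0,0 for degrees 0…10.
Multiplying by (t + t² + t³ + t⁴ + t⁵ + t⁶) gives running coefficients 0,1,2,3,3,3,3,2,1,0,0 for degrees 0…10.
Finally multiplying by (t + t² + t³), the product of all factors after the first has coefficients 0,0,1,3,6,8,9,9,8,6,3 for degrees 0…10.
[t¹⁰] = 1·3 + 1·6 + 1·9 + 1·8 = 26.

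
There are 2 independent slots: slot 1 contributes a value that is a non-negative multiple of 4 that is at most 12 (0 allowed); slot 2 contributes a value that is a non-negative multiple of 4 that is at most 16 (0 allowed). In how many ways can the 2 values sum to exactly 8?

3

The generating function for the choices is (1 + t⁴ + t⁸ + t¹²)·(1 + t⁴ + t⁸ + t¹² + t¹⁶); the count is [t⁸].
(1 + t⁴ + t⁸ + t¹²) has coefficients 1,0,0,0,1,0,0,0,1 for degrees 0…8.
(1 + t⁴ + t⁸ + t¹² + t¹⁶) has coefficients 1,0,0,0,1,0,0,0,1 for degrees 0…8.
[t⁸] = 1·1 + 1·1 + 1·1 = 3.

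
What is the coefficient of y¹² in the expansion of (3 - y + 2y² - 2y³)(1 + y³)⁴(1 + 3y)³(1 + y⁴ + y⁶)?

(3 - y + 2y² - 2y³) has coefficients 3,-1,2,-2 for degrees 0…3.
(1 + y³)⁴ has coefficients 1,0,0,4,0,0,6,0,0,4,0,0,1 for degrees 0…12.
Multiplying by (1 + 3y)³ gives running coefficients 1,9,27,31,36,108,114,54,162,166,36,108,109 for degrees 0…12.
Finally multiplying by (1 + y⁴ + y⁶), the product of all factors after the first has coefficients 1,9,27,31,37,117,142,94,225,305,186,270,385 for degrees 0…12.
[y¹²] = 3·385 − 1·270 + 2·186 − 2·305 = 647.

647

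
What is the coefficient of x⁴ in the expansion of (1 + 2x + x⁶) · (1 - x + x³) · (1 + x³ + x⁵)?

(1 + 2x + x⁶) has coefficients 1,2,0,0,0 for degrees 0…4.
(1 - x + x³) has coefficients 1,-1,0,1,0 for degrees 0…4.
Finally multiplying by (1 + x³ + x⁵), the product of all factors after the first has coefficients 1,-1,0,2,-1 for degrees 0…4.
[x⁴] = 1·(-1) + 2·2 = 3.

3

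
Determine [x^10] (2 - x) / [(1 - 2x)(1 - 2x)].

The denominator gives the recurrence a_n = 4a_(n−1) − 4a_(n−2) for n ≥ 2; the numerator fixes a_0 = 2, a_1 = 7.
Iterating: 2, 7, 20, 52, 128, 304, 704, 1600, 3584, 7936, 17408, so a_10 = 17408.

17408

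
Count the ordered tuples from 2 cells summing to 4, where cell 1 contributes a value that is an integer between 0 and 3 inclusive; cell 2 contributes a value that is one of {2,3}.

The generating function for the choices is (1 + z + z² + z³)·(z² + z³); the count is [z⁴].
(1 + z + z² + z³) has coefficients 1,1,1,1 for degrees 0…3.
(z² + z³) has coefficients 0,0,1,1,0 for degrees 0…4.
[z⁴] = 1·0 + 1·1 + 1·1 + 1·0 = 2.

2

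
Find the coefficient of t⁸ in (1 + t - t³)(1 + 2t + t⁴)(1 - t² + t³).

1

(1 + t - t³) has coefficients 1,1,0,-1 for degrees 0…3.
(1 + 2t + t⁴) has coefficients 1,2,0,0,1,0,0,0,0 for degrees 0…8.
Finally multiplying by (1 - t² + t³), the product of all factors after the first has coefficients 1,2,-1,-1,3,0,-1,1,0 for degrees 0…8.
[t⁸] = 1·0 + 1·1 − 1·0 = 1.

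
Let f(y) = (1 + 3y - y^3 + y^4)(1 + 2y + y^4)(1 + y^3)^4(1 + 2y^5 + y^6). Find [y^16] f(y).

128

(1 + 3y - y^3 + y^4) has coefficients 1,3,0,-1,1 for degrees 0…4.
(1 + 2y + y^4) has coefficients 1,2,0,0,1,0,0,0,0,0,0,0,0,0,0,0,0 for degrees 0…16.
Multiplying by (1 + y^3)^4 gives running coefficients 1,2,0,4,9,0,6,16,0,4,14,0,1,6,0,0,1 for degrees 0…16.
Finally multiplying by (1 + 2y^5 + y^6), the product of all factors after the first has coefficients 1,2,0,4,9,2,11,18,8,26,23,12,39,22,8,32,15 for degrees 0…16.
[y^16] = 1·15 + 3·32 − 1·22 + 1·39 = 128.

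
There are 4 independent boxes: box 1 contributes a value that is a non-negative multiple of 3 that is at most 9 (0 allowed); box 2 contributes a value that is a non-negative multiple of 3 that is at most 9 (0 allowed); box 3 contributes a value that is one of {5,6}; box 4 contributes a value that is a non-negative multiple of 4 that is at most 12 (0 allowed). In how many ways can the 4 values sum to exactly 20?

The generating function for the choices is (1 + x^3 + x^6 + x^9)·(1 + x^3 + x^6 + x^9)·(x^5 + x^6)·(1 + x^4 + x^8 + x^12); the count is [x^20].
(1 + x^3 + x^6 + x^9) has coefficients 1,0,0,1,0,0,1,0,0,1 for degrees 0…9.
(1 + x^3 + x^6 + x^9) has coefficients 1,0,0,1,0,0,1,0,0,1,0,0,0,0,0,0,0,0,0,0,0 for degrees 0…20.
Multiplying by (x^5 + x^6) gives running coefficients 0,0,0,0,0,1,1,0,1,1,0,1,1,0,1,1,0,0,0,0,0 for degrees 0…20.
Finally multiplying by (1 + x^4 + x^8 + x^12), the product of all factors after the first has coefficients 0,0,0,0,0,1,1,0,1,2,1,1,2,2,2,2,2,2,2,2,2 for degrees 0…20.
[x^20] = 1·2 + 1·2 + 1·2 + 1·1 = 7.

7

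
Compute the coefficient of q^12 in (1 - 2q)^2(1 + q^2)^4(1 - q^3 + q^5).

-12

(1 - 2q)^2 has coefficients 1,-4,4 for degrees 0…2.
(1 + q^2)^4 has coefficients 1,0,4,0,6,0,4,0,1,0,0,0,0 for degrees 0…12.
Finally multiplying by (1 - q^3 + q^5), the product of all factors after the first has coefficients 1,0,4,-1,6,-3,4,-2,1,2,0,3,0 for degrees 0…12.
[q^12] = 1·0 − 4·3 + 4·0 = -12.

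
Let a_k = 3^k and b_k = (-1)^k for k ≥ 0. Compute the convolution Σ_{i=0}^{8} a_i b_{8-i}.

Write out a_i and b_{8-i} for i = 0,…,8 and sum the products.
Σ = 1·1 + 3·(-1) + 9·1 + 27·(-1) + 81·1 + 243·(-1) + 729·1 + 2187·(-1) + 6561·1 = 4921.

4921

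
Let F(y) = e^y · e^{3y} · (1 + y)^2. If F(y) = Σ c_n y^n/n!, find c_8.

557056

The EGF product rule gives c_8 = Σ_{k_1+k_2+k_3=8} C(8; k_1,k_2,k_3) · ∏ g_i(k_i), where e^y gives (1)^k; e^{3y} gives (3)^k; (1+y)^2 gives the falling factorial (2)_k.
g_1(k) for k = 0…8: 1, 1, 1, 1, 1, 1, 1, 1, 1.
g_2(k) for k = 0…8: 1, 3, 9, 27, 81, 243, 729, 2187, 6561.
g_3(k) for k = 0…8: 1, 2, 2, 0, 0, 0, 0, 0, 0.
First combine the last two factors: h(k) = Σ_j C(k,j)·g_2(j)·g_3(k−j) for k = 0…8: 1, 5, 23, 99, 405, 1593, 6075, 22599, 82377.
c_8 = Σ_k C(8,k)·g_1(k)·h(8−k) = 1·1·82377 + 8·1·22599 + 28·1·6075 + 56·1·1593 + 70·1·405 + 56·1·99 + 28·1·23 + 8·1·5 + 1·1·1 = 82377 + 180792 + 170100 + 89208 + 28350 + 5544 + 644 + 40 + 1 = 557056.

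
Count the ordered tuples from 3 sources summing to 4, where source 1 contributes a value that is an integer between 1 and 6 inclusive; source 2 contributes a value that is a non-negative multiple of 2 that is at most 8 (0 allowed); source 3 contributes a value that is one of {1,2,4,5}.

3

The generating function for the choices is (z + z² + z³ + z⁴ + z⁵ + z⁶)·(1 + z² + z⁴ + z⁶ + z⁸)·(z + z² + z⁴ + z⁵); the count is [z⁴].
(z + z² + z³ + z⁴ + z⁵ + z⁶) has coefficients 0,1,1,1,1 for degrees 0…4.
(1 + z² + z⁴ + z⁶ + z⁸) has coefficients 1,0,1,0,1 for degrees 0…4.
Finally multiplying by (z + z² + z⁴ + z⁵), the product of all factors after the first has coefficients 0,1,1,1,2 for degrees 0…4.
[z⁴] = 1·1 + 1·1 + 1·1 + 1·0 = 3.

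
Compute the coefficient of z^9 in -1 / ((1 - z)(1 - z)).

The denominator gives the recurrence a_n = 2a_(n−1) − a_(n−2) for n ≥ 2; the numerator fixes a_0 = -1, a_1 = -2.
Iterating: -1, -2, -3, -4, -5, -6, -7, -8, -9, -10, so a_9 = -10.

-10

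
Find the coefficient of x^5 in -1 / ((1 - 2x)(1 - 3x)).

The denominator gives the recurrence a_n = 5a_(n−1) − 6a_(n−2) for n ≥ 2; the numerator fixes a_0 = -1, a_1 = -5.
Iterating: -1, -5, -19, -65, -211, -665, so a_5 = -665.

-665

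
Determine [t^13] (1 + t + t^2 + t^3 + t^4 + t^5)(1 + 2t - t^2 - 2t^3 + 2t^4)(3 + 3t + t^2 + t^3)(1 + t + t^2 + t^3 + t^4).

(1 + t + t^2 + t^3 + t^4 + t^5) has coefficients 1,1,1,1,1,1 for degrees 0…5.
(1 + 2t - t^2 - 2t^3 + 2t^4) has coefficients 1,2,-1,-2,2,0,0,0,0,0,0,0,0,0 for degrees 0…13.
Multiplying by (3 + 3t + t^2 + t^3) gives running coefficients 3,9,4,-6,1,3,0,2,0,0,0,0,0,0 for degrees 0…13.
Finally multiplying by (1 + t + t^2 + t^3 + t^4), the product of all factors after the first has coefficients 3,12,16,10,11,11,2,0,6,5,2,2,0,0 for degrees 0…13.
[t^13] = 1·0 + 1·0 + 1·2 + 1·2 + 1·5 + 1·6 = 15.

15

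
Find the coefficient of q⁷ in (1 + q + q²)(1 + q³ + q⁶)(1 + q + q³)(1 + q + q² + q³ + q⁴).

15

(1 + q + q²) has coefficients 1,1,1 for degrees 0…2.
(1 + q³ + q⁶) has coefficients 1,0,0,1,0,0,1,0 for degrees 0…7.
Multiplying by (1 + q + q³) gives running coefficients 1,1,0,2,1,0,2,1 for degrees 0…7.
Finally multiplying by (1 + q + q² + q³ + q⁴), the product of all factors after the first has coefficients 1,2,2,4,5,4,5,6 for degrees 0…7.
[q⁷] = 1·6 + 1·5 + 1·4 = 15.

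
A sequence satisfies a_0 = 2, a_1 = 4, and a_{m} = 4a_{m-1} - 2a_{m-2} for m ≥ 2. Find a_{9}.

The ordinary generating function has denominator 1 - 4x + 2x^2.
Iterating the recurrence: a_0,…,a_{9} = 2, 4, 12, 40, 136, 464, 1584, 5408, 18464, 63040.

63040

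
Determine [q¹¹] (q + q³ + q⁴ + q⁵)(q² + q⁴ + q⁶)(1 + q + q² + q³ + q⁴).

(q + q³ + q⁴ + q⁵) has coefficients 0,1,0,1,1,1 for degrees 0…5.
(q² + q⁴ + q⁶) has coefficients 0,0,1,0,1,0,1,0,0,0,0,0 for degrees 0…11.
Finally multiplying by (1 + q + q² + q³ + q⁴), the product of all factors after the first has coefficients 0,0,1,1,2,2,3,2,2,1,1,0 for degrees 0…11.
[q¹¹] = 1·1 + 1·2 + 1·2 + 1·3 = 8.

8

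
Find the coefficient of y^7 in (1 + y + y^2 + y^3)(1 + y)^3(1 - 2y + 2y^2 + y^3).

13

(1 + y + y^2 + y^3) has coefficients 1,1,1,1 for degrees 0…3.
(1 + y)^3 has coefficients 1,3,3,1,0,0,0,0 for degrees 0…7.
Finally multiplying by (1 - 2y + 2y^2 + y^3), the product of all factors after the first has coefficients 1,1,-1,2,7,5,1,0 for degrees 0…7.
[y^7] = 1·0 + 1·1 + 1·5 + 1·7 = 13.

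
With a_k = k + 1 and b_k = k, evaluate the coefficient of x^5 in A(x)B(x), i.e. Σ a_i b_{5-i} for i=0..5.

The convolution is the x^5 coefficient of A(x)B(x).
Σ = 1·5 + 2·4 + 3·3 + 4·2 + 5·1 + 6·0 = 35.

35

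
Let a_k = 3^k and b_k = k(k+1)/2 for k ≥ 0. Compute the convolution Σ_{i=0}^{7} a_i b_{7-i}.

2440

This is [x^7] in the product of the two ordinary generating functions.
Σ = 1·28 + 3·21 + 9·15 + 27·10 + 81·6 + 243·3 + 729·1 + 2187·0 = 2440.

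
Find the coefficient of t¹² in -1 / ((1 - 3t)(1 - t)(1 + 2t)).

-479389

Partial fractions give a closed form: a_n = (-9/10)·3^n + (1/6)·1^n + (-4/15)·(-2)^n.
At n = 12: a_12 = -479389.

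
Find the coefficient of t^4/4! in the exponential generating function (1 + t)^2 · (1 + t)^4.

360

The EGF product rule gives c_4 = Σ_{k_1+k_2=4} C(4; k_1,k_2) · ∏ g_i(k_i), where (1+t)^2 gives the falling factorial (2)_k; (1+t)^4 gives the falling factorial (4)_k.
g_1(k) for k = 0…4: 1, 2, 2, 0, 0.
g_2(k) for k = 0…4: 1, 4, 12, 24, 24.
c_4 = Σ_k C(4,k)·g_1(k)·g_2(4−k) = 1·1·24 + 4·2·24 + 6·2·12 = 24 + 192 + 144 = 360.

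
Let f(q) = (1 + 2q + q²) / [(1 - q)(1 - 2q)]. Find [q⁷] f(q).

572

The denominator gives the recurrence a_n = 3a_(n−1) − 2a_(n−2) for n ≥ 3; the numerator fixes a_0 = 1, a_1 = 5, a_2 = 14.
Iterating: 1, 5, 14, 32, 68, 140, 284, 572, so a_7 = 572.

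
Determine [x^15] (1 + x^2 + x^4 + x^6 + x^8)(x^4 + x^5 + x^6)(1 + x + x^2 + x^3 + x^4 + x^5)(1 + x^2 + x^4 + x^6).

(1 + x^2 + x^4 + x^6 + x^8) has coefficients 1,0,1,0,1,0,1,0,1 for degrees 0…8.
(x^4 + x^5 + x^6) has coefficients 0,0,0,0,1,1,1,0,0,0,0,0,0,0,0,0 for degrees 0…15.
Multiplying by (1 + x + x^2 + x^3 + x^4 + x^5) gives running coefficients 0,0,0,0,1,2,3,3,3,3,2,1,0,0,0,0 for degrees 0…15.
Finally multiplying by (1 + x^2 + x^4 + x^6), the product of all factors after the first has coefficients 0,0,0,0,1,2,4,5,7,8,9,9,8,7,5,4 for degrees 0…15.
[x^15] = 1·4 + 1·7 + 1·9 + 1·8 + 1·5 = 33.

33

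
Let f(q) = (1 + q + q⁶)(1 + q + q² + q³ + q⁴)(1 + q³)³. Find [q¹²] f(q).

(1 + q + q⁶) has coefficients 1,1,0,0,0,0,1 for degrees 0…6.
(1 + q + q² + q³ + q⁴) has coefficients 1,1,1,1,1,0,0,0,0,0,0,0,0 for degrees 0…12.
Finally multiplying by (1 + q³)³, the product of all factors after the first has coefficients 1,1,1,4,4,3,6,6,3,4,4,1,1 for degrees 0…12.
[q¹²] = 1·1 + 1·1 + 1·6 = 8.

8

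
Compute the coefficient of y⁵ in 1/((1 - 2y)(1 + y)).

Partial fractions give a closed form: a_n = (2/3)·2^n + (1/3)·(-1)^n.
At n = 5: a_5 = 21.

21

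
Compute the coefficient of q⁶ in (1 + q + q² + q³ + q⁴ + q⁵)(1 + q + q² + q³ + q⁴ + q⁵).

5

(1 + q + q² + q³ + q⁴ + q⁵) has coefficients 1,1,1,1,1,1 for degrees 0…5.
(1 + q + q² + q³ + q⁴ + q⁵) has coefficients 1,1,1,1,1,1,0 for degrees 0…6.
[q⁶] = 1·0 + 1·1 + 1·1 + 1·1 + 1·1 + 1·1 = 5.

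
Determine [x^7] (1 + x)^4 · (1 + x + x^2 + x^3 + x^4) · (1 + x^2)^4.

(1 + x)^4 has coefficients 1,4,6,4,1 for degrees 0…4.
(1 + x + x^2 + x^3 + x^4) has coefficients 1,1,1,1,1,0,0,0 for degrees 0…7.
Finally multiplying by (1 + x^2)^4, the product of all factors after the first has coefficients 1,1,5,5,11,10,14,10 for degrees 0…7.
[x^7] = 1·10 + 4·14 + 6·10 + 4·11 + 1·5 = 175.

175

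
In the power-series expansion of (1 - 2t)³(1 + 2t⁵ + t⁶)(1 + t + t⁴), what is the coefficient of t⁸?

(1 - 2t)³ has coefficients 1,-6,12,-8 for degrees 0…3.
(1 + 2t⁵ + t⁶) has coefficients 1,0,0,0,0,2,1,0,0 for degrees 0…8.
Finally multiplying by (1 + t + t⁴), the product of all factors after the first has coefficients 1,1,0,0,1,2,3,1,0 for degrees 0…8.
[t⁸] = 1·0 − 6·1 + 12·3 − 8·2 = 14.

14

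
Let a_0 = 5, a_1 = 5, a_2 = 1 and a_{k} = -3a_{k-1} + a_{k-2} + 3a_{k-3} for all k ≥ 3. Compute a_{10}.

-29519

The ordinary generating function has denominator 1 + 3t - t^2 - 3t^3.
Iterating the recurrence: a_0,…,a_{10} = 5, 5, 1, 17, -35, 125, -359, 1097, -3275, 9845, -29519.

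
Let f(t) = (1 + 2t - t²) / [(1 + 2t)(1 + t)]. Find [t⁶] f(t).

The denominator gives the recurrence a_n = −3a_(n−1) − 2a_(n−2) for n ≥ 3; the numerator fixes a_0 = 1, a_1 = -1, a_2 = 0.
Iterating: 1, -1, 0, 2, -6, 14, -30, so a_6 = -30.

-30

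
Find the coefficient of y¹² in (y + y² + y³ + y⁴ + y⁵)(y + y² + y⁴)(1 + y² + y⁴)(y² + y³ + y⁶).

(y + y² + y³ + y⁴ + y⁵) has coefficients 0,1,1,1,1,1 for degrees 0…5.
(y + y² + y⁴) has coefficients 0,1,1,0,1,0,0,0,0,0,0,0,0 for degrees 0…12.
Multiplying by (1 + y² + y⁴) gives running coefficients 0,1,1,1,2,1,2,0,1,0,0,0,0 for degrees 0…12.
Finally multiplying by (y² + y³ + y⁶), the product of all factors after the first has coefficients 0,0,0,1,2,2,3,4,4,3,3,2,2 for degrees 0…12.
[y¹²] = 1·2 + 1·3 + 1·3 + 1·4 + 1·4 = 16.

16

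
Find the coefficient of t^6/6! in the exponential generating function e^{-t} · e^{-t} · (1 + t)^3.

The EGF product rule gives c_6 = Σ_{k_1+k_2+k_3=6} C(6; k_1,k_2,k_3) · ∏ g_i(k_i), where e^{-t} gives (-1)^k; e^{-t} gives (-1)^k; (1+t)^3 gives the falling factorial (3)_k.
g_1(k) for k = 0…6: 1, -1, 1, -1, 1, -1, 1.
g_2(k) for k = 0…6: 1, -1, 1, -1, 1, -1, 1.
g_3(k) for k = 0…6: 1, 3, 6, 6, 0, 0, 0.
First combine the last two factors: h(k) = Σ_j C(k,j)·g_2(j)·g_3(k−j) for k = 0…6: 1, 2, 1, -4, 1, 14, -47.
c_6 = Σ_k C(6,k)·g_1(k)·h(6−k) = 1·1·(-47) + 6·(-1)·14 + 15·1·1 + 20·(-1)·(-4) + 15·1·1 + 6·(-1)·2 + 1·1·1 = −47 − 84 + 15 + 80 + 15 − 12 + 1 = -32.

-32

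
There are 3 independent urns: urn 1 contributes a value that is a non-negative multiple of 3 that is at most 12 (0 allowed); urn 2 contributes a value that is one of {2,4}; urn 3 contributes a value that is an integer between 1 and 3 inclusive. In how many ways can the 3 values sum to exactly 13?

The generating function for the choices is (1 + y³ + y⁶ + y⁹ + y¹²)·(y² + y⁴)·(y + y² + y³); the count is [y¹³].
(1 + y³ + y⁶ + y⁹ + y¹²) has coefficients 1,0,0,1,0,0,1,0,0,1,0,0,1 for degrees 0…12.
(y² + y⁴) has coefficients 0,0,1,0,1,0,0,0,0,0,0,0,0,0 for degrees 0…13.
Finally multiplying by (y + y² + y³), the product of all factors after the first has coefficients 0,0,0,1,1,2,1,1,0,0,0,0,0,0 for degrees 0…13.
[y¹³] = 1·0 + 1·0 + 1·1 + 1·1 + 1·0 = 2.

2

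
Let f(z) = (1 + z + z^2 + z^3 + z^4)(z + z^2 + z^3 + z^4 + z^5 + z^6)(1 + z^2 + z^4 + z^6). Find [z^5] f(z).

9

(1 + z + z^2 + z^3 + z^4) has coefficients 1,1,1,1,1 for degrees 0…4.
(z + z^2 + z^3 + z^4 + z^5 + z^6) has coefficients 0,1,1,1,1,1 for degrees 0…5.
Finally multiplying by (1 + z^2 + z^4 + z^6), the product of all factors after the first has coefficients 0,1,1,2,2,3 for degrees 0…5.
[z^5] = 1·3 + 1·2 + 1·2 + 1·1 + 1·1 = 9.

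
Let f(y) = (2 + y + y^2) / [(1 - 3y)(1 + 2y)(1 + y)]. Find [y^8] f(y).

7575

Partial fractions give a closed form: a_n = (11/10)·3^n + (7/5)·(-2)^n + (-1/2)·(-1)^n.
At n = 8: a_8 = 7575.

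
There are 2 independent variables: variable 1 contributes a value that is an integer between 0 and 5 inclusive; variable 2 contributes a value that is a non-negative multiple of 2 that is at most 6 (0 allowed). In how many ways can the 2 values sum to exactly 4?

The generating function for the choices is (1 + z + z² + z³ + z⁴ + z⁵)·(1 + z² + z⁴ + z⁶); the count is [z⁴].
(1 + z + z² + z³ + z⁴ + z⁵) has coefficients 1,1,1,1,1 for degrees 0…4.
(1 + z² + z⁴ + z⁶) has coefficients 1,0,1,0,1 for degrees 0…4.
[z⁴] = 1·1 + 1·0 + 1·1 + 1·0 + 1·1 = 3.

3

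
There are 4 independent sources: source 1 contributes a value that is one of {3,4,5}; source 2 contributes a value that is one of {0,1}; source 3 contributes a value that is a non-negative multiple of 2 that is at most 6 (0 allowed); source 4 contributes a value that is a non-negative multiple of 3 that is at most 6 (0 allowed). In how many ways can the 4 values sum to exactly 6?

The generating function for the choices is (x^3 + x^4 + x^5)·(1 + x)·(1 + x^2 + x^4 + x^6)·(1 + x^3 + x^6); the count is [x^6].
(x^3 + x^4 + x^5) has coefficients 0,0,0,1,1,1 for degrees 0…5.
(1 + x) has coefficients 1,1,0,0,0,0,0 for degrees 0…6.
Multiplying by (1 + x^2 + x^4 + x^6) gives running coefficients 1,1,1,1,1,1,1 for degrees 0…6.
Finally multiplying by (1 + x^3 + x^6), the product of all factors after the first has coefficients 1,1,1,2,2,2,3 for degrees 0…6.
[x^6] = 1·2 + 1·1 + 1·1 = 4.

4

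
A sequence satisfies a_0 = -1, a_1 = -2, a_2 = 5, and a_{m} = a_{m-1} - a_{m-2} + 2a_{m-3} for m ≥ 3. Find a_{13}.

70

The ordinary generating function has denominator 1 - x + x^2 - 2x^3.
Iterating the recurrence: a_0,…,a_{13} = -1, -2, 5, 5, -4, 1, 15, 6, -7, 17, 36, 5, 3, 70.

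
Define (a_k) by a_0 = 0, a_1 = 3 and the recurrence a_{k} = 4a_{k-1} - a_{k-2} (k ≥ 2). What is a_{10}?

The ordinary generating function has denominator 1 - 4t + t^2.
Iterating the recurrence: a_0,…,a_{10} = 0, 3, 12, 45, 168, 627, 2340, 8733, 32592, 121635, 453948.

453948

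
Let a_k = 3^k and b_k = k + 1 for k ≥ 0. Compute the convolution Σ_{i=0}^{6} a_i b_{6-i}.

1636

Write out a_i and b_{6-i} for i = 0,…,6 and sum the products.
Σ = 1·7 + 3·6 + 9·5 + 27·4 + 81·3 + 243·2 + 729·1 = 1636.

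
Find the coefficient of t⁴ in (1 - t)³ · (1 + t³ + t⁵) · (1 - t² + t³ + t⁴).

(1 - t)³ has coefficients 1,-3,3,-1 for degrees 0…3.
(1 + t³ + t⁵) has coefficients 1,0,0,1,0 for degrees 0…4.
Finally multiplying by (1 - t² + t³ + t⁴), the product of all factors after the first has coefficients 1,0,-1,2,1 for degrees 0…4.
[t⁴] = 1·1 − 3·2 + 3·(-1) − 1·0 = -8.

-8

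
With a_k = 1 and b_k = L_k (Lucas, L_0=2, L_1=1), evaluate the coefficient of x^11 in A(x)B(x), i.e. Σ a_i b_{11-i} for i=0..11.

This is [x^11] in the product of the two ordinary generating functions.
Σ = 1·199 + 1·123 + 1·76 + 1·47 + 1·29 + 1·18 + 1·11 + 1·7 + 1·4 + 1·3 + 1·1 + 1·2 = 520.

520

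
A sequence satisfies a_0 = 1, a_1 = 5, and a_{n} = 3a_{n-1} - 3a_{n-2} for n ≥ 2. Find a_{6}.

The ordinary generating function has denominator 1 - 3q + 3q^2.
Iterating the recurrence: a_0,…,a_{6} = 1, 5, 12, 21, 27, 18, -27.

-27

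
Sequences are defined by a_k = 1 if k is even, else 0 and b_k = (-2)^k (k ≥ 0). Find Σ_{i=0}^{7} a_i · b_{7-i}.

-170

Write out a_i and b_{7-i} for i = 0,…,7 and sum the products.
Σ = 1·(-128) + 0·64 + 1·(-32) + 0·16 + 1·(-8) + 0·4 + 1·(-2) + 0·1 = -170.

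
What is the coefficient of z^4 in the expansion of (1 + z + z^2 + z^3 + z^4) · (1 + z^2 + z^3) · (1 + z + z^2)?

(1 + z + z^2 + z^3 + z^4) has coefficients 1,1,1,1,1 for degrees 0…4.
(1 + z^2 + z^3) has coefficients 1,0,1,1,0 for degrees 0…4.
Finally multiplying by (1 + z + z^2), the product of all factors after the first has coefficients 1,1,2,2,2 for degrees 0…4.
[z^4] = 1·2 + 1·2 + 1·2 + 1·1 + 1·1 = 8.

8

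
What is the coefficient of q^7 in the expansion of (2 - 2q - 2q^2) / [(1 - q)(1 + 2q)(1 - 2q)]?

Partial fractions give a closed form: a_n = (2/3)·1^n + (5/6)·(-2)^n + (1/2)·2^n.
At n = 7: a_7 = -42.

-42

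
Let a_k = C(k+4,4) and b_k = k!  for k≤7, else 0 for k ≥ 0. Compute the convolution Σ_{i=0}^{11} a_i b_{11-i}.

Write out a_i and b_{11-i} for i = 0,…,11 and sum the products.
Σ = 1·0 + 5·0 + 15·0 + 35·0 + 70·5040 + 126·720 + 210·120 + 330·24 + 495·6 + 715·2 + 1001·1 + 1365·1 = 483406.

483406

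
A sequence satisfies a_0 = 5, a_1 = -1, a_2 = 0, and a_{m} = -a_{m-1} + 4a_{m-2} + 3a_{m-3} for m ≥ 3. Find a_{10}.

-2133

The ordinary generating function has denominator 1 + x - 4x^2 - 3x^3.
Iterating the recurrence: a_0,…,a_{10} = 5, -1, 0, 11, -14, 58, -81, 271, -421, 1262, -2133.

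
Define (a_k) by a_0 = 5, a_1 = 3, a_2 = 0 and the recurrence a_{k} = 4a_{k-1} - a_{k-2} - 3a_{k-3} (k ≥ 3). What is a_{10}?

The ordinary generating function has denominator 1 - 4t + t^2 + 3t^3.
Iterating the recurrence: a_0,…,a_{10} = 5, 3, 0, -18, -81, -306, -1089, -3807, -13221, -45810, -158598.

-158598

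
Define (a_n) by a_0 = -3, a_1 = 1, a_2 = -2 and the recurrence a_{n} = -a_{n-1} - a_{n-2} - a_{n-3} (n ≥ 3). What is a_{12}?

The ordinary generating function has denominator 1 + t + t^2 + t^3.
Iterating the recurrence: a_0,…,a_{12} = -3, 1, -2, 4, -3, 1, -2, 4, -3, 1, -2, 4, -3.

-3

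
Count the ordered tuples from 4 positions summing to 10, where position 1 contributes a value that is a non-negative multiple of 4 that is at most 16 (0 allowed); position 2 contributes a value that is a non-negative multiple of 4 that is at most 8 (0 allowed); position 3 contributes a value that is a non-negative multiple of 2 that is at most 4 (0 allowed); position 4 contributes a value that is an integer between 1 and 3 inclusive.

The generating function for the choices is (1 + z^4 + z^8 + z^12 + z^16)·(1 + z^4 + z^8)·(1 + z^2 + z^4)·(z + z^2 + z^3); the count is [z^10].
(1 + z^4 + z^8 + z^12 + z^16) has coefficients 1,0,0,0,1,0,0,0,1,0,0 for degrees 0…10.
(1 + z^4 + z^8) has coefficients 1,0,0,0,1,0,0,0,1,0,0 for degrees 0…10.
Multiplying by (1 + z^2 + z^4) gives running coefficients 1,0,1,0,2,0,1,0,2,0,1 for degrees 0…10.
Finally multiplying by (z + z^2 + z^3), the product of all factors after the first has coefficients 0,1,1,2,1,3,2,3,1,3,2 for degrees 0…10.
[z^10] = 1·2 + 1·2 + 1·1 = 5.

5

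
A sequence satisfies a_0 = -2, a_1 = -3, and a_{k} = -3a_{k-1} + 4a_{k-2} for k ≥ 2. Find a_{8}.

The ordinary generating function has denominator 1 + 3y - 4y^2.
Iterating the recurrence: a_0,…,a_{8} = -2, -3, 1, -15, 49, -207, 817, -3279, 13105.

13105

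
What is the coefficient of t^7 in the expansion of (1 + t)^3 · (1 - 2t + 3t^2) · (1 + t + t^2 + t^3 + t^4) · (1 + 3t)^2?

(1 + t)^3 has coefficients 1,3,3,1 for degrees 0…3.
(1 - 2t + 3t^2) has coefficients 1,-2,3,0,0,0,0,0 for degrees 0…7.
Multiplying by (1 + t + t^2 + t^3 + t^4) gives running coefficients 1,-1,2,2,2,1,3,0 for degrees 0…7.
Finally multiplying by (1 + 3t)^2, the product of all factors after the first has coefficients 1,5,5,5,32,31,27,27 for degrees 0…7.
[t^7] = 1·27 + 3·27 + 3·31 + 1·32 = 233.

233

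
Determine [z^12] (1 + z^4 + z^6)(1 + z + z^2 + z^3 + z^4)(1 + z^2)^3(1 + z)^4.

200

(1 + z^4 + z^6) has coefficients 1,0,0,0,1,0,1 for degrees 0…6.
(1 + z + z^2 + z^3 + z^4) has coefficients 1,1,1,1,1,0,0,0,0,0,0,0,0 for degrees 0…12.
Multiplying by (1 + z^2)^3 gives running coefficients 1,1,4,4,7,6,7,4,4,1,1,0,0 for degrees 0…12.
Finally multiplying by (1 + z)^4, the product of all factors after the first has coefficients 1,5,14,30,52,75,93,100,93,75,52,30,14 for degrees 0…12.
[z^12] = 1·14 + 1·93 + 1·93 = 200.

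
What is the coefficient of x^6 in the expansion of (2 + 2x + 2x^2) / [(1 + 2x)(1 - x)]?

The denominator gives the recurrence a_n = −a_(n−1) + 2a_(n−2) for n ≥ 3; the numerator fixes a_0 = 2, a_1 = 0, a_2 = 6.
Iterating: 2, 0, 6, -6, 18, -30, 66, so a_6 = 66.

66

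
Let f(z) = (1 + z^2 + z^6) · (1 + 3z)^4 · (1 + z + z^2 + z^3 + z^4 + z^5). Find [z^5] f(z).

(1 + z^2 + z^6) has coefficients 1,0,1,0,0,0 for degrees 0…5.
(1 + 3z)^4 has coefficients 1,12,54,108,81,0 for degrees 0…5.
Finally multiplying by (1 + z + z^2 + z^3 + z^4 + z^5), the product of all factors after the first has coefficients 1,13,67,175,256,256 for degrees 0…5.
[z^5] = 1·256 + 1·175 = 431.

431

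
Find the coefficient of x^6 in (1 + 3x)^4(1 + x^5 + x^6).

(1 + 3x)^4 has coefficients 1,12,54,108,81 for degrees 0…4.
(1 + x^5 + x^6) has coefficients 1,0,0,0,0,1,1 for degrees 0…6.
[x^6] = 1·1 + 12·1 + 54·0 + 108·0 + 81·0 = 13.

13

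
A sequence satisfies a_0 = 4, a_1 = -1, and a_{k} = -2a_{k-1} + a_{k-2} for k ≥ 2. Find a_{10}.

The ordinary generating function has denominator 1 + 2t - t^2.
Iterating the recurrence: a_0,…,a_{10} = 4, -1, 6, -13, 32, -77, 186, -449, 1084, -2617, 6318.

6318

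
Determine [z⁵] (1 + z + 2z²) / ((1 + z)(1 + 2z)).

-62

The denominator gives the recurrence a_n = −3a_(n−1) − 2a_(n−2) for n ≥ 3; the numerator fixes a_0 = 1, a_1 = -2, a_2 = 6.
Iterating: 1, -2, 6, -14, 30, -62, so a_5 = -62.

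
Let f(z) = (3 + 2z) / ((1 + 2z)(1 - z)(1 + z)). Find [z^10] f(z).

2731

The denominator gives the recurrence a_n = −2a_(n−1) + a_(n−2) + 2a_(n−3) for n ≥ 3; the numerator fixes a_0 = 3, a_1 = -4, a_2 = 11.
Iterating: 3, -4, 11, -20, 43, -84, 171, -340, 683, -1364, 2731, so a_10 = 2731.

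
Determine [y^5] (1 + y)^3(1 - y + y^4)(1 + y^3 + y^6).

(1 + y)^3 has coefficients 1,3,3,1 for degrees 0…3.
(1 - y + y^4) has coefficients 1,-1,0,0,1,0 for degrees 0…5.
Finally multiplying by (1 + y^3 + y^6), the product of all factors after the first has coefficients 1,-1,0,1,0,0 for degrees 0…5.
[y^5] = 1·0 + 3·0 + 3·1 + 1·0 = 3.

3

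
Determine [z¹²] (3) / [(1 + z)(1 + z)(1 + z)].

273

The denominator gives the recurrence a_n = −3a_(n−1) − 3a_(n−2) − a_(n−3) for n ≥ 3; the numerator fixes a_0 = 3, a_1 = -9, a_2 = 18.
Iterating: 3, -9, 18, -30, 45, -63, 84, -108, 135, -165, 198, -234, 273, so a_12 = 273.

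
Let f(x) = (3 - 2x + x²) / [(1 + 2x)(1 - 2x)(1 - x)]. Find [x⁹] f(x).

426

The denominator gives the recurrence a_n = a_(n−1) + 4a_(n−2) − 4a_(n−3) for n ≥ 3; the numerator fixes a_0 = 3, a_1 = 1, a_2 = 14.
Iterating: 3, 1, 14, 6, 58, 26, 234, 106, 938, 426, so a_9 = 426.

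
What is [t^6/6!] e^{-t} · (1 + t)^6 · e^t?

The EGF product rule gives c_6 = Σ_{k_1+k_2+k_3=6} C(6; k_1,k_2,k_3) · ∏ g_i(k_i), where e^{-t} gives (-1)^k; (1+t)^6 gives the falling factorial (6)_k; e^t gives (1)^k.
g_1(k) for k = 0…6: 1, -1, 1, -1, 1, -1, 1.
g_2(k) for k = 0…6: 1, 6, 30, 120, 360, 720, 720.
g_3(k) for k = 0…6: 1, 1, 1, 1, 1, 1, 1.
First combine the last two factors: h(k) = Σ_j C(k,j)·g_2(j)·g_3(k−j) for k = 0…6: 1, 7, 43, 229, 1045, 4051, 13327.
c_6 = Σ_k C(6,k)·g_1(k)·h(6−k) = 1·1·13327 + 6·(-1)·4051 + 15·1·1045 + 20·(-1)·229 + 15·1·43 + 6·(-1)·7 + 1·1·1 = 13327 − 24306 + 15675 − 4580 + 645 − 42 + 1 = 720.

720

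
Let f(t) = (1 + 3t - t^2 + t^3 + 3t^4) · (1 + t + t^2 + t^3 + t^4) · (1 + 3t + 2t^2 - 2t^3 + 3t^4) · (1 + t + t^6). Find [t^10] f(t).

(1 + 3t - t^2 + t^3 + 3t^4) has coefficients 1,3,-1,1,3 for degrees 0…4.
(1 + t + t^2 + t^3 + t^4) has coefficients 1,1,1,1,1,0,0,0,0,0,0 for degrees 0…10.
Multiplying by (1 + 3t + 2t^2 - 2t^3 + 3t^4) gives running coefficients 1,4,6,4,7,6,3,1,3,0,0 for degrees 0…10.
Finally multiplying by (1 + t + t^6), the product of all factors after the first has coefficients 1,5,10,10,11,13,10,8,10,7,7 for degrees 0…10.
[t^10] = 1·7 + 3·7 − 1·10 + 1·8 + 3·10 = 56.

56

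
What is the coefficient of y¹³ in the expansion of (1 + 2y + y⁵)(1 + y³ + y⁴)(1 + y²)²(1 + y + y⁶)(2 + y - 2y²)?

(1 + 2y + y⁵) has coefficients 1,2,0,0,0,1 for degrees 0…5.
(1 + y³ + y⁴) has coefficients 1,0,0,1,1,0,0,0,0,0,0,0,0,0 for degrees 0…13.
Multiplying by (1 + y²)² gives running coefficients 1,0,2,1,2,2,2,1,1,0,0,0,0,0 for degrees 0…13.
Multiplying by (1 + y + y⁶) gives running coefficients 1,1,2,3,3,4,5,3,4,2,2,2,2,1 for degrees 0…13.
Finally multiplying by (2 + y - 2y²), the product of all factors after the first has coefficients 2,3,3,6,5,5,8,3,1,2,-2,2,2,0 for degrees 0…13.
[y¹³] = 1·0 + 2·2 + 1·1 = 5.

5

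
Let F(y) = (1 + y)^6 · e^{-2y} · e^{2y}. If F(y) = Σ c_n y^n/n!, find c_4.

The EGF product rule gives c_4 = Σ_{k_1+k_2+k_3=4} C(4; k_1,k_2,k_3) · ∏ g_i(k_i), where (1+y)^6 gives the falling factorial (6)_k; e^{-2y} gives (-2)^k; e^{2y} gives (2)^k.
g_1(k) for k = 0…4: 1, 6, 30, 120, 360.
g_2(k) for k = 0…4: 1, -2, 4, -8, 16.
g_3(k) for k = 0…4: 1, 2, 4, 8, 16.
First combine the last two factors: h(k) = Σ_j C(k,j)·g_2(j)·g_3(k−j) for k = 0…4: 1, 0, 0, 0, 0.
c_4 = Σ_k C(4,k)·g_1(k)·h(4−k) = 1·360·1 = 360.

360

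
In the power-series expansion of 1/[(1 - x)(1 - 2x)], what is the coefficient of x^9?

Partial fractions give a closed form: a_n = (-1)·1^n + (2)·2^n.
At n = 9: a_9 = 1023.

1023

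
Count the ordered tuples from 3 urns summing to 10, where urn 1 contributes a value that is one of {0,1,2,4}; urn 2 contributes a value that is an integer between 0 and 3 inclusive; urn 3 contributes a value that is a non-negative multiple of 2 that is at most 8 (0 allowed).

The generating function for the choices is (1 + q + q² + q⁴)·(1 + q + q² + q³)·(1 + q² + q⁴ + q⁶ + q⁸); the count is [q¹⁰].
(1 + q + q² + q⁴) has coefficients 1,1,1,0,1 for degrees 0…4.
(1 + q + q² + q³) has coefficients 1,1,1,1,0,0,0,0,0,0,0 for degrees 0…10.
Finally multiplying by (1 + q² + q⁴ + q⁶ + q⁸), the product of all factors after the first has coefficients 1,1,2,2,2,2,2,2,2,2,1 for degrees 0…10.
[q¹⁰] = 1·1 + 1·2 + 1·2 + 1·2 = 7.

7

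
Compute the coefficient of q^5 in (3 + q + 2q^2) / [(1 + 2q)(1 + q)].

-188

The denominator gives the recurrence a_n = −3a_(n−1) − 2a_(n−2) for n ≥ 3; the numerator fixes a_0 = 3, a_1 = -8, a_2 = 20.
Iterating: 3, -8, 20, -44, 92, -188, so a_5 = -188.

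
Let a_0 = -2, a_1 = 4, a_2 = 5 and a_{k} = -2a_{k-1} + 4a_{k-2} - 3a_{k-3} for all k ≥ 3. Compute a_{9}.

The ordinary generating function has denominator 1 + 2y - 4y^2 + 3y^3.
Iterating the recurrence: a_0,…,a_{9} = -2, 4, 5, 12, -16, 65, -230, 768, -2651, 9064.

9064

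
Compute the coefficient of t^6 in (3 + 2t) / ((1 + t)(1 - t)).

Partial fractions give a closed form: a_n = (1/2)·(-1)^n + (5/2)·1^n.
At n = 6: a_6 = 3.

3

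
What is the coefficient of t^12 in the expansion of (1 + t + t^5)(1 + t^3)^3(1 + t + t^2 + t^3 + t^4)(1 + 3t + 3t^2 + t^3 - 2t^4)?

59

(1 + t + t^5) has coefficients 1,1,0,0,0,1 for degrees 0…5.
(1 + t^3)^3 has coefficients 1,0,0,3,0,0,3,0,0,1,0,0,0 for degrees 0…12.
Multiplying by (1 + t + t^2 + t^3 + t^4) gives running coefficients 1,1,1,4,4,3,6,6,3,4,4,1,1 for degrees 0…12.
Finally multiplying by (1 + 3t + 3t^2 + t^3 - 2t^4), the product of all factors after the first has coefficients 1,4,7,11,18,26,29,29,34,31,19,16,14 for degrees 0…12.
[t^12] = 1·14 + 1·16 + 1·29 = 59.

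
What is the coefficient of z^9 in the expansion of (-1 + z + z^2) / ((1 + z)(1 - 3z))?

The denominator gives the recurrence a_n = 2a_(n−1) + 3a_(n−2) for n ≥ 3; the numerator fixes a_0 = -1, a_1 = -1, a_2 = -4.
Iterating: -1, -1, -4, -11, -34, -101, -304, -911, -2734, -8201, so a_9 = -8201.

-8201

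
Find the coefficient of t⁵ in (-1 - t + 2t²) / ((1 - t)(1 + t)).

-1

The denominator gives the recurrence a_n = a_(n−2) for n ≥ 3; the numerator fixes a_0 = -1, a_1 = -1, a_2 = 1.
Iterating: -1, -1, 1, -1, 1, -1, so a_5 = -1.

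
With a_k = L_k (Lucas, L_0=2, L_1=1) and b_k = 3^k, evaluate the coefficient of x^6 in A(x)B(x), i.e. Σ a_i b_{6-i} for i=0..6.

2166

Write out a_i and b_{6-i} for i = 0,…,6 and sum the products.
Σ = 2·729 + 1·243 + 3·81 + 4·27 + 7·9 + 11·3 + 18·1 = 2166.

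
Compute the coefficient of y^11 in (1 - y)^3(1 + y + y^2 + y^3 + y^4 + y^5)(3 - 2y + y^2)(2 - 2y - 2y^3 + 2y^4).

(1 - y)^3 has coefficients 1,-3,3,-1 for degrees 0…3.
(1 + y + y^2 + y^3 + y^4 + y^5) has coefficients 1,1,1,1,1,1,0,0,0,0,0,0 for degrees 0…11.
Multiplying by (3 - 2y + y^2) gives running coefficients 3,1,2,2,2,2,-1,1,0,0,0,0 for degrees 0…11.
Finally multiplying by (2 - 2y - 2y^3 + 2y^4), the product of all factors after the first has coefficients 6,-4,2,-6,4,-2,-6,4,-2,6,-4,2 for degrees 0…11.
[y^11] = 1·2 − 3·(-4) + 3·6 − 1·(-2) = 34.

34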